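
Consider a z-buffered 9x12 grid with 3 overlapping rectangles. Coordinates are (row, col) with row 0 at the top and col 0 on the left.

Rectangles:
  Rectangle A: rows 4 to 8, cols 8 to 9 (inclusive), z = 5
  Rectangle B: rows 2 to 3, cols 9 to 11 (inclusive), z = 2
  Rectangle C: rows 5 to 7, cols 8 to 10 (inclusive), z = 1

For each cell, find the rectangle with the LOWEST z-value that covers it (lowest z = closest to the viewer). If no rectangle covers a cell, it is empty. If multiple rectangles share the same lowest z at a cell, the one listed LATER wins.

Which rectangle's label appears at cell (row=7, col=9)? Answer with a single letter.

Answer: C

Derivation:
Check cell (7,9):
  A: rows 4-8 cols 8-9 z=5 -> covers; best now A (z=5)
  B: rows 2-3 cols 9-11 -> outside (row miss)
  C: rows 5-7 cols 8-10 z=1 -> covers; best now C (z=1)
Winner: C at z=1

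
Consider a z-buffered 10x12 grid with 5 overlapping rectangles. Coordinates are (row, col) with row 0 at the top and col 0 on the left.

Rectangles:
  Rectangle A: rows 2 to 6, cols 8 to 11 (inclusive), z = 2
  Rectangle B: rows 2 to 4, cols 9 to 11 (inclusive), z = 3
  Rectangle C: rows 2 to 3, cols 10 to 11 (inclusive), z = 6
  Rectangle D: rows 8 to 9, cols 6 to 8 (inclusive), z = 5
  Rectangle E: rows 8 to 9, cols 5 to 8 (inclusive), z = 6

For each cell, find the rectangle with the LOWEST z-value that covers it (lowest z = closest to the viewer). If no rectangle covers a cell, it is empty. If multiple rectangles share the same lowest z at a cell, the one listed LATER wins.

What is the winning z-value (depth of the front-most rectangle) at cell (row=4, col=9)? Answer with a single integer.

Answer: 2

Derivation:
Check cell (4,9):
  A: rows 2-6 cols 8-11 z=2 -> covers; best now A (z=2)
  B: rows 2-4 cols 9-11 z=3 -> covers; best now A (z=2)
  C: rows 2-3 cols 10-11 -> outside (row miss)
  D: rows 8-9 cols 6-8 -> outside (row miss)
  E: rows 8-9 cols 5-8 -> outside (row miss)
Winner: A at z=2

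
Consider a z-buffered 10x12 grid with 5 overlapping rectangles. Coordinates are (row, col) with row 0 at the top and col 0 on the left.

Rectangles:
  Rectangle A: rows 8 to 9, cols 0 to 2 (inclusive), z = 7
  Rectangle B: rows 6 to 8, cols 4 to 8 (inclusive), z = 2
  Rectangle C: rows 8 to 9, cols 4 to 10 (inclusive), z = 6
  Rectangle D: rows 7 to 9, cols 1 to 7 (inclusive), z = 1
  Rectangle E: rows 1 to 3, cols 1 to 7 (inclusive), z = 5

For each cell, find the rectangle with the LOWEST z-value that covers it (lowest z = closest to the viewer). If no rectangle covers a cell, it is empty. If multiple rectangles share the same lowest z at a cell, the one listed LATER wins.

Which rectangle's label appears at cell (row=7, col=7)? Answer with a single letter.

Check cell (7,7):
  A: rows 8-9 cols 0-2 -> outside (row miss)
  B: rows 6-8 cols 4-8 z=2 -> covers; best now B (z=2)
  C: rows 8-9 cols 4-10 -> outside (row miss)
  D: rows 7-9 cols 1-7 z=1 -> covers; best now D (z=1)
  E: rows 1-3 cols 1-7 -> outside (row miss)
Winner: D at z=1

Answer: D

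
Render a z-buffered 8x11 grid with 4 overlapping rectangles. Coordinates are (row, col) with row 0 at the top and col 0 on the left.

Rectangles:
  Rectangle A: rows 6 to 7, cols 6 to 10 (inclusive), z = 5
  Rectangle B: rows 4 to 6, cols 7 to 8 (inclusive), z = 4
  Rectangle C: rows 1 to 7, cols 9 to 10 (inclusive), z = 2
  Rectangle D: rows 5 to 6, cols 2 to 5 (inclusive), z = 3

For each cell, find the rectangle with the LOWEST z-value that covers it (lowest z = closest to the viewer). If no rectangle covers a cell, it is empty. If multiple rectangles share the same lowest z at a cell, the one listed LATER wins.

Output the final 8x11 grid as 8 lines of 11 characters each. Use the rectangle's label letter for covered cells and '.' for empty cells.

...........
.........CC
.........CC
.........CC
.......BBCC
..DDDD.BBCC
..DDDDABBCC
......AAACC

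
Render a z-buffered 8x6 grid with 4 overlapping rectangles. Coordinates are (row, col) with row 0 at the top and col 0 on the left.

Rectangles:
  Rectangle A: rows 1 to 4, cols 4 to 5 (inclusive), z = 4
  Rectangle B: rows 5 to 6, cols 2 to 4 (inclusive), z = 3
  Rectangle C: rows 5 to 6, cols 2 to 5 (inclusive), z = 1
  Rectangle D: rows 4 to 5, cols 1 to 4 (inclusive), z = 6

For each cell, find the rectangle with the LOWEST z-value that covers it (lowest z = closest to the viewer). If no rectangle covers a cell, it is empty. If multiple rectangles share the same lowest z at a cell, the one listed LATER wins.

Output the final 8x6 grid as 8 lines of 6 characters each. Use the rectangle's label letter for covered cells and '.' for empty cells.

......
....AA
....AA
....AA
.DDDAA
.DCCCC
..CCCC
......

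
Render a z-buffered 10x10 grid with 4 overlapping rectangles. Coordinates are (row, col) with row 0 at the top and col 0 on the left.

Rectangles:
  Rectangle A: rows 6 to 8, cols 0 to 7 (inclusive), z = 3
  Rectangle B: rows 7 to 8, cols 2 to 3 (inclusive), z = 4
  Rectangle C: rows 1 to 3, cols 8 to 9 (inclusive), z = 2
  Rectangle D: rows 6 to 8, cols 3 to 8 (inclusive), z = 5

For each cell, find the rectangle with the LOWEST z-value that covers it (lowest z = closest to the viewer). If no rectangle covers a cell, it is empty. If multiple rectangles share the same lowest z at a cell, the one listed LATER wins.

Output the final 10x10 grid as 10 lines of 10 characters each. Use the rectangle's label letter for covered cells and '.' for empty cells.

..........
........CC
........CC
........CC
..........
..........
AAAAAAAAD.
AAAAAAAAD.
AAAAAAAAD.
..........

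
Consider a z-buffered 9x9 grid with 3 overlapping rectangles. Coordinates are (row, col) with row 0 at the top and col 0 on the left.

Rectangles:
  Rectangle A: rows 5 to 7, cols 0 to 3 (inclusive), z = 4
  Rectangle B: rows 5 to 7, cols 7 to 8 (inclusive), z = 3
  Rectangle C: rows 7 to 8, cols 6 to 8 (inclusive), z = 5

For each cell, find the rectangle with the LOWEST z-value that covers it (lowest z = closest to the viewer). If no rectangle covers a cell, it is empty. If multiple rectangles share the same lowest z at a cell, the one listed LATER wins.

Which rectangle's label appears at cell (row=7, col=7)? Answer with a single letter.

Answer: B

Derivation:
Check cell (7,7):
  A: rows 5-7 cols 0-3 -> outside (col miss)
  B: rows 5-7 cols 7-8 z=3 -> covers; best now B (z=3)
  C: rows 7-8 cols 6-8 z=5 -> covers; best now B (z=3)
Winner: B at z=3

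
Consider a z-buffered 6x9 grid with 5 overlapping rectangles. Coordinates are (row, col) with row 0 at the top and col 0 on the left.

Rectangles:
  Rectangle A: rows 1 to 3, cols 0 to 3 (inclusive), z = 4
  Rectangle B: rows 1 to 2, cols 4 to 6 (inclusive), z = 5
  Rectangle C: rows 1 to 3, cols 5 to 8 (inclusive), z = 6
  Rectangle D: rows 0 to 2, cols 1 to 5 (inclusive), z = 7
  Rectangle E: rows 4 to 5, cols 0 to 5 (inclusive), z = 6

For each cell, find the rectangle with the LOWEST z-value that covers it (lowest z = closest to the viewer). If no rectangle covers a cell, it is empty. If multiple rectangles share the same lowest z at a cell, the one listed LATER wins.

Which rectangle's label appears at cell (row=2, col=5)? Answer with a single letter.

Answer: B

Derivation:
Check cell (2,5):
  A: rows 1-3 cols 0-3 -> outside (col miss)
  B: rows 1-2 cols 4-6 z=5 -> covers; best now B (z=5)
  C: rows 1-3 cols 5-8 z=6 -> covers; best now B (z=5)
  D: rows 0-2 cols 1-5 z=7 -> covers; best now B (z=5)
  E: rows 4-5 cols 0-5 -> outside (row miss)
Winner: B at z=5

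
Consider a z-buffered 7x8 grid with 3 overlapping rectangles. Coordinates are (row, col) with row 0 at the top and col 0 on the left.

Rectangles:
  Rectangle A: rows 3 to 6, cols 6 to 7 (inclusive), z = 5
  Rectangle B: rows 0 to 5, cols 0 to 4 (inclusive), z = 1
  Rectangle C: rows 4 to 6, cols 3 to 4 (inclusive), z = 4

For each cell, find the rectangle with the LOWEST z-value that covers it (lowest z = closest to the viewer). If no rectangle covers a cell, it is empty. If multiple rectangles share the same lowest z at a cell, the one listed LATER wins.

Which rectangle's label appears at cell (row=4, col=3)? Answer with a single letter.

Check cell (4,3):
  A: rows 3-6 cols 6-7 -> outside (col miss)
  B: rows 0-5 cols 0-4 z=1 -> covers; best now B (z=1)
  C: rows 4-6 cols 3-4 z=4 -> covers; best now B (z=1)
Winner: B at z=1

Answer: B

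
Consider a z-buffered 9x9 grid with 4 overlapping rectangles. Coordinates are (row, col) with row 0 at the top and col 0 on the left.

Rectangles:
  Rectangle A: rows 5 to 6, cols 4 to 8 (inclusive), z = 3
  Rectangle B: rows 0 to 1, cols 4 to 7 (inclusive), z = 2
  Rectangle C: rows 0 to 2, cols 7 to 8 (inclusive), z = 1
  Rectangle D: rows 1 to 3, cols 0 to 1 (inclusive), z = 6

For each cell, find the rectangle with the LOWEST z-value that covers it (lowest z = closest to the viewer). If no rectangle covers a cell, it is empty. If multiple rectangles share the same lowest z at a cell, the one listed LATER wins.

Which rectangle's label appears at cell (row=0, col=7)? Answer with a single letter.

Check cell (0,7):
  A: rows 5-6 cols 4-8 -> outside (row miss)
  B: rows 0-1 cols 4-7 z=2 -> covers; best now B (z=2)
  C: rows 0-2 cols 7-8 z=1 -> covers; best now C (z=1)
  D: rows 1-3 cols 0-1 -> outside (row miss)
Winner: C at z=1

Answer: C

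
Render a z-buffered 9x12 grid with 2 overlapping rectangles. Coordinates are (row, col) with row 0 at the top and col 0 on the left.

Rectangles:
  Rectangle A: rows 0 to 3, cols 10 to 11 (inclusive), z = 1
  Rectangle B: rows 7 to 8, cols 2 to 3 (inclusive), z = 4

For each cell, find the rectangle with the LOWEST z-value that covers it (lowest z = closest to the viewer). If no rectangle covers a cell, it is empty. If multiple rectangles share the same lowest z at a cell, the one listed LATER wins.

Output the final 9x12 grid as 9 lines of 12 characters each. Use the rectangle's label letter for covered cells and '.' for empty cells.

..........AA
..........AA
..........AA
..........AA
............
............
............
..BB........
..BB........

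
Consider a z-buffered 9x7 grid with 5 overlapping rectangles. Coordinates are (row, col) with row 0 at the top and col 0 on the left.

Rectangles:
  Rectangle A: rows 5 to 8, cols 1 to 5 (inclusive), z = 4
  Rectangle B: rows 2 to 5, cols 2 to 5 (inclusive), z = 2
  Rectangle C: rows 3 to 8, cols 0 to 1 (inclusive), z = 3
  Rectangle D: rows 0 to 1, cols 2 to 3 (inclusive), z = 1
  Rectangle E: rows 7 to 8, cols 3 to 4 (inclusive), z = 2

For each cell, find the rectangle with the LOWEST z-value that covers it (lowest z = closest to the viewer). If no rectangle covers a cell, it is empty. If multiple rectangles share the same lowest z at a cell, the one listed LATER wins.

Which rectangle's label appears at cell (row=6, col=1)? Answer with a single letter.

Answer: C

Derivation:
Check cell (6,1):
  A: rows 5-8 cols 1-5 z=4 -> covers; best now A (z=4)
  B: rows 2-5 cols 2-5 -> outside (row miss)
  C: rows 3-8 cols 0-1 z=3 -> covers; best now C (z=3)
  D: rows 0-1 cols 2-3 -> outside (row miss)
  E: rows 7-8 cols 3-4 -> outside (row miss)
Winner: C at z=3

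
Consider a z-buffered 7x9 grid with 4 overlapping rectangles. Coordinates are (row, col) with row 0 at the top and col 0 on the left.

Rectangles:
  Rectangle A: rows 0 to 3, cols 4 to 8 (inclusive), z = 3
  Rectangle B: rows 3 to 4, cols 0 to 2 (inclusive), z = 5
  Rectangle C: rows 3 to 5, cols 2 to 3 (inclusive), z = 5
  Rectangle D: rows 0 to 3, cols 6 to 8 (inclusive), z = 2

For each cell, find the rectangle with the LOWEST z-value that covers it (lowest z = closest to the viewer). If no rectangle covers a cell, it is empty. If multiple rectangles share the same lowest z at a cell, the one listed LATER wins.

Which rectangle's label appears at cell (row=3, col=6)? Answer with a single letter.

Check cell (3,6):
  A: rows 0-3 cols 4-8 z=3 -> covers; best now A (z=3)
  B: rows 3-4 cols 0-2 -> outside (col miss)
  C: rows 3-5 cols 2-3 -> outside (col miss)
  D: rows 0-3 cols 6-8 z=2 -> covers; best now D (z=2)
Winner: D at z=2

Answer: D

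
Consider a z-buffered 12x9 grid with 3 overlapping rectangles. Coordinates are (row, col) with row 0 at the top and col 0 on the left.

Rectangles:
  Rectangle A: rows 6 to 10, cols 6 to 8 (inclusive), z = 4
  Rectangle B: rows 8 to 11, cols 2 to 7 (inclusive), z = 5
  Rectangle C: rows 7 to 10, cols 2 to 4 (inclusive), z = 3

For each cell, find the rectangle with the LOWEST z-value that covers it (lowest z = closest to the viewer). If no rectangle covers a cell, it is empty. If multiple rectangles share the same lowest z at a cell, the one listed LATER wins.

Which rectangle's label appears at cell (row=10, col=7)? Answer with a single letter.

Check cell (10,7):
  A: rows 6-10 cols 6-8 z=4 -> covers; best now A (z=4)
  B: rows 8-11 cols 2-7 z=5 -> covers; best now A (z=4)
  C: rows 7-10 cols 2-4 -> outside (col miss)
Winner: A at z=4

Answer: A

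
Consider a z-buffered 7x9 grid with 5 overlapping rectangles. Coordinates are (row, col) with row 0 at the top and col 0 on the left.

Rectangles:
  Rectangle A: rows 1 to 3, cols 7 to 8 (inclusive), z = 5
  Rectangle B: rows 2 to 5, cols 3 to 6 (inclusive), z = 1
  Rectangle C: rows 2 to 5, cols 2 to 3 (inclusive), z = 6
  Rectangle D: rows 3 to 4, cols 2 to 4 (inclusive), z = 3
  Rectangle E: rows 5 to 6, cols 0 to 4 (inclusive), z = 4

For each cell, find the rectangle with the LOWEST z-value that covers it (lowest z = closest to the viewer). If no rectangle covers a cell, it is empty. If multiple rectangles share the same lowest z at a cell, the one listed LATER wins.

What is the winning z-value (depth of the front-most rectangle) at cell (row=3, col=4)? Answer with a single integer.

Check cell (3,4):
  A: rows 1-3 cols 7-8 -> outside (col miss)
  B: rows 2-5 cols 3-6 z=1 -> covers; best now B (z=1)
  C: rows 2-5 cols 2-3 -> outside (col miss)
  D: rows 3-4 cols 2-4 z=3 -> covers; best now B (z=1)
  E: rows 5-6 cols 0-4 -> outside (row miss)
Winner: B at z=1

Answer: 1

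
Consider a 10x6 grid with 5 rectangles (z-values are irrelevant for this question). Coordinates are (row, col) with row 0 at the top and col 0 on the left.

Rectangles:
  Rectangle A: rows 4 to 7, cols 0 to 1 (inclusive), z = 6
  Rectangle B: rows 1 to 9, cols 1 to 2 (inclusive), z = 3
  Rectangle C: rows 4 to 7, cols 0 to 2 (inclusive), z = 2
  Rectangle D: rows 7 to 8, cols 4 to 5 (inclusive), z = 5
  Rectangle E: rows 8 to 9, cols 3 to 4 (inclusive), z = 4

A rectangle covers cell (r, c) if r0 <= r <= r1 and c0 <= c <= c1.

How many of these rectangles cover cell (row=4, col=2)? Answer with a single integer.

Check cell (4,2):
  A: rows 4-7 cols 0-1 -> outside (col miss)
  B: rows 1-9 cols 1-2 -> covers
  C: rows 4-7 cols 0-2 -> covers
  D: rows 7-8 cols 4-5 -> outside (row miss)
  E: rows 8-9 cols 3-4 -> outside (row miss)
Count covering = 2

Answer: 2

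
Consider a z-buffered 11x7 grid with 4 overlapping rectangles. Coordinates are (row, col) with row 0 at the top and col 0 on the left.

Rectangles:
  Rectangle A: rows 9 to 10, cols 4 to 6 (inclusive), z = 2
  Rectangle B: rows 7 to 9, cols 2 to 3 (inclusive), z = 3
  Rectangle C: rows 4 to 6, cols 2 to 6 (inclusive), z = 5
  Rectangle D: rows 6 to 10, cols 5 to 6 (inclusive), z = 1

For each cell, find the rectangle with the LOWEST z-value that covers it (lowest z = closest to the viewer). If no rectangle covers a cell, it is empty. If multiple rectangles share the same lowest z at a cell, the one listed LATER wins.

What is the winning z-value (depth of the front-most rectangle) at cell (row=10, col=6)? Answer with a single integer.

Check cell (10,6):
  A: rows 9-10 cols 4-6 z=2 -> covers; best now A (z=2)
  B: rows 7-9 cols 2-3 -> outside (row miss)
  C: rows 4-6 cols 2-6 -> outside (row miss)
  D: rows 6-10 cols 5-6 z=1 -> covers; best now D (z=1)
Winner: D at z=1

Answer: 1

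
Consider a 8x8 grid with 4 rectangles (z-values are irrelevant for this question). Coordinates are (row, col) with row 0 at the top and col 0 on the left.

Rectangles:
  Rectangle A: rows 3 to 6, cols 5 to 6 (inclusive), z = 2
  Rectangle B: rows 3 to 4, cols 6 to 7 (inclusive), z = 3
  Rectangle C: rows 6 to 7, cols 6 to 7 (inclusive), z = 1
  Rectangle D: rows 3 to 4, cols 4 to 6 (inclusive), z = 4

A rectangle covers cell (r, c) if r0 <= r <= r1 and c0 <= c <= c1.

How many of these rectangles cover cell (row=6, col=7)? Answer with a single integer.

Answer: 1

Derivation:
Check cell (6,7):
  A: rows 3-6 cols 5-6 -> outside (col miss)
  B: rows 3-4 cols 6-7 -> outside (row miss)
  C: rows 6-7 cols 6-7 -> covers
  D: rows 3-4 cols 4-6 -> outside (row miss)
Count covering = 1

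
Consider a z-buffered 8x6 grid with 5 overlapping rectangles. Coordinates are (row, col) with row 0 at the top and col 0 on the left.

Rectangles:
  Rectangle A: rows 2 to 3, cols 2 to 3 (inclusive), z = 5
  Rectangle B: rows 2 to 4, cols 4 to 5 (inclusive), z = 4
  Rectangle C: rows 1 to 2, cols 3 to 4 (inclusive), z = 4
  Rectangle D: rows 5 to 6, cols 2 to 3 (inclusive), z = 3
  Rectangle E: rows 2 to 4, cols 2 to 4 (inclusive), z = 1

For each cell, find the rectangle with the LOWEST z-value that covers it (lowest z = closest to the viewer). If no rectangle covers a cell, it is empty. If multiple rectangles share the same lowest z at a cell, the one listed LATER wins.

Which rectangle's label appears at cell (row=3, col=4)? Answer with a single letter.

Check cell (3,4):
  A: rows 2-3 cols 2-3 -> outside (col miss)
  B: rows 2-4 cols 4-5 z=4 -> covers; best now B (z=4)
  C: rows 1-2 cols 3-4 -> outside (row miss)
  D: rows 5-6 cols 2-3 -> outside (row miss)
  E: rows 2-4 cols 2-4 z=1 -> covers; best now E (z=1)
Winner: E at z=1

Answer: E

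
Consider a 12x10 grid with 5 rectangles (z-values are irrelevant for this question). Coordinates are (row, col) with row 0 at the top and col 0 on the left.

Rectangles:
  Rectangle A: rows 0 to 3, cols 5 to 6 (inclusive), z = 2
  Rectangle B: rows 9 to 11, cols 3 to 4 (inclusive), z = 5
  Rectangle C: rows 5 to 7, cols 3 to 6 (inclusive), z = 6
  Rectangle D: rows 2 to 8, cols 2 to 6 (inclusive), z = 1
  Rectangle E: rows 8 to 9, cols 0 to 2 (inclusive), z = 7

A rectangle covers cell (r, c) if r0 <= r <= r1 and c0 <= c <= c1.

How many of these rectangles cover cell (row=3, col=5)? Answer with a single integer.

Answer: 2

Derivation:
Check cell (3,5):
  A: rows 0-3 cols 5-6 -> covers
  B: rows 9-11 cols 3-4 -> outside (row miss)
  C: rows 5-7 cols 3-6 -> outside (row miss)
  D: rows 2-8 cols 2-6 -> covers
  E: rows 8-9 cols 0-2 -> outside (row miss)
Count covering = 2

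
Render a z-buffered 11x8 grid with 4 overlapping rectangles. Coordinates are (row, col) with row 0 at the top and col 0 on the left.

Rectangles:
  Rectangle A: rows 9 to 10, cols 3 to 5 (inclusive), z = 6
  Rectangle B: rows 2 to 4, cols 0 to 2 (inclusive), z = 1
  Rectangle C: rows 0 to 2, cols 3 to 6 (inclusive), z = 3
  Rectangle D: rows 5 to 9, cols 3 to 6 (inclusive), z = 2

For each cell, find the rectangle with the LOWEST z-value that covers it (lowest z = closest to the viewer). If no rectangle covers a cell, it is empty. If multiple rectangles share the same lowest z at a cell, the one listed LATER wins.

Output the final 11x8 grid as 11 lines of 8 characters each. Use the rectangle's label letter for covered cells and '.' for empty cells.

...CCCC.
...CCCC.
BBBCCCC.
BBB.....
BBB.....
...DDDD.
...DDDD.
...DDDD.
...DDDD.
...DDDD.
...AAA..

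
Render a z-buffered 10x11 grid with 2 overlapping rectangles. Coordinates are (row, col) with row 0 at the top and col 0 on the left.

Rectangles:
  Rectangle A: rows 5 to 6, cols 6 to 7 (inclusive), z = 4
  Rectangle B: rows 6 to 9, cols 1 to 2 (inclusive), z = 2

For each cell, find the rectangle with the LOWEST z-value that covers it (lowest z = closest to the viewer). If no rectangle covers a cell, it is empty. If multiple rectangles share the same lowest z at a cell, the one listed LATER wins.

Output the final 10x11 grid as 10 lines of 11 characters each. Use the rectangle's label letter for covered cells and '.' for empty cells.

...........
...........
...........
...........
...........
......AA...
.BB...AA...
.BB........
.BB........
.BB........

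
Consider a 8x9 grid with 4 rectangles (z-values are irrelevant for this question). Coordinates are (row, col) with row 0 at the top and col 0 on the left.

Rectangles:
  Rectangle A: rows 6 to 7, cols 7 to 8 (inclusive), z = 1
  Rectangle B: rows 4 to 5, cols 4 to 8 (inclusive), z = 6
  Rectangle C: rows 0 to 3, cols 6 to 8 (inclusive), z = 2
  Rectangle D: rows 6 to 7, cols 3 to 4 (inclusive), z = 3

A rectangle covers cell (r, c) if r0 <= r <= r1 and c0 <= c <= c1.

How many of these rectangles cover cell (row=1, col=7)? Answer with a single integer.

Check cell (1,7):
  A: rows 6-7 cols 7-8 -> outside (row miss)
  B: rows 4-5 cols 4-8 -> outside (row miss)
  C: rows 0-3 cols 6-8 -> covers
  D: rows 6-7 cols 3-4 -> outside (row miss)
Count covering = 1

Answer: 1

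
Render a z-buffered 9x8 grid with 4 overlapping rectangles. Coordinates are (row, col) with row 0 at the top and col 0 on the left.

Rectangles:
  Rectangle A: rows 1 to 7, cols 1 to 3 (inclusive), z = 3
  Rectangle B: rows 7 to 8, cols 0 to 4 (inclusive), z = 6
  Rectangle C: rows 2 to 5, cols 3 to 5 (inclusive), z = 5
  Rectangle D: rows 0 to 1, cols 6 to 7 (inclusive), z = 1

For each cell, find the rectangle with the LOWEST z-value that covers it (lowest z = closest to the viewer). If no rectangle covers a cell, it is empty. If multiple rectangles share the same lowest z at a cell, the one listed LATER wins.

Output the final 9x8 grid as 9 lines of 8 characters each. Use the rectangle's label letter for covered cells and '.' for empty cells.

......DD
.AAA..DD
.AAACC..
.AAACC..
.AAACC..
.AAACC..
.AAA....
BAAAB...
BBBBB...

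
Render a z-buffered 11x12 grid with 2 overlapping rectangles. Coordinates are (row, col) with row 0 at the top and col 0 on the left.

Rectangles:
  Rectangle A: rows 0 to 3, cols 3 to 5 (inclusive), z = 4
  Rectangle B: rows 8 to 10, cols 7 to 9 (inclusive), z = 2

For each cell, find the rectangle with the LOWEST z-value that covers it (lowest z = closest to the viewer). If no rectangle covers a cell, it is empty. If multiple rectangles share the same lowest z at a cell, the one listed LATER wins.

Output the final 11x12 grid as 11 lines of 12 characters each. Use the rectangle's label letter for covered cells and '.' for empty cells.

...AAA......
...AAA......
...AAA......
...AAA......
............
............
............
............
.......BBB..
.......BBB..
.......BBB..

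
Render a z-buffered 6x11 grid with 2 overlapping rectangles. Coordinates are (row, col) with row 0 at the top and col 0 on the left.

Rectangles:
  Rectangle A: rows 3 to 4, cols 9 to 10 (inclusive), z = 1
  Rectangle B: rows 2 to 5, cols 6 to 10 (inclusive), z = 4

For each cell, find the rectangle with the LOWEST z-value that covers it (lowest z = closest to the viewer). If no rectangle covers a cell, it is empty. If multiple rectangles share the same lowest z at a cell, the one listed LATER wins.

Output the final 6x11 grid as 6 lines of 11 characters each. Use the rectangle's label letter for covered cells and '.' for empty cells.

...........
...........
......BBBBB
......BBBAA
......BBBAA
......BBBBB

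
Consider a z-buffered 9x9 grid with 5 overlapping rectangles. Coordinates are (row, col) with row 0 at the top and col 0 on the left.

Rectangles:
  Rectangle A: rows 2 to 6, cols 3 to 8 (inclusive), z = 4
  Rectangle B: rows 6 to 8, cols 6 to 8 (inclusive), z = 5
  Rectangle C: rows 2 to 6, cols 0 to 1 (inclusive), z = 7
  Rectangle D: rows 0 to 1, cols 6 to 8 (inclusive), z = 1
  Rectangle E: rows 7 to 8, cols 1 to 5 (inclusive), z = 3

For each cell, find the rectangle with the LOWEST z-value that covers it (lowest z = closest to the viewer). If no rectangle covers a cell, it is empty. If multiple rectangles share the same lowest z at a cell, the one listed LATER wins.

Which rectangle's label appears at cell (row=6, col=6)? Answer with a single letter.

Answer: A

Derivation:
Check cell (6,6):
  A: rows 2-6 cols 3-8 z=4 -> covers; best now A (z=4)
  B: rows 6-8 cols 6-8 z=5 -> covers; best now A (z=4)
  C: rows 2-6 cols 0-1 -> outside (col miss)
  D: rows 0-1 cols 6-8 -> outside (row miss)
  E: rows 7-8 cols 1-5 -> outside (row miss)
Winner: A at z=4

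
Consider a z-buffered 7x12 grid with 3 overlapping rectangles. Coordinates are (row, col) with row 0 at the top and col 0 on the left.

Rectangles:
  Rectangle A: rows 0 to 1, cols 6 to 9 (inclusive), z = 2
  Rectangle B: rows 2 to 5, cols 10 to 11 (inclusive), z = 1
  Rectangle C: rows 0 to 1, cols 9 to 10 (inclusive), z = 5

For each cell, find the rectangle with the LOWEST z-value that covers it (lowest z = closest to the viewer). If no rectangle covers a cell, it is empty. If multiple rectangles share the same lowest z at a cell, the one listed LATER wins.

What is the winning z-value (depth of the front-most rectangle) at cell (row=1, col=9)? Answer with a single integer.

Check cell (1,9):
  A: rows 0-1 cols 6-9 z=2 -> covers; best now A (z=2)
  B: rows 2-5 cols 10-11 -> outside (row miss)
  C: rows 0-1 cols 9-10 z=5 -> covers; best now A (z=2)
Winner: A at z=2

Answer: 2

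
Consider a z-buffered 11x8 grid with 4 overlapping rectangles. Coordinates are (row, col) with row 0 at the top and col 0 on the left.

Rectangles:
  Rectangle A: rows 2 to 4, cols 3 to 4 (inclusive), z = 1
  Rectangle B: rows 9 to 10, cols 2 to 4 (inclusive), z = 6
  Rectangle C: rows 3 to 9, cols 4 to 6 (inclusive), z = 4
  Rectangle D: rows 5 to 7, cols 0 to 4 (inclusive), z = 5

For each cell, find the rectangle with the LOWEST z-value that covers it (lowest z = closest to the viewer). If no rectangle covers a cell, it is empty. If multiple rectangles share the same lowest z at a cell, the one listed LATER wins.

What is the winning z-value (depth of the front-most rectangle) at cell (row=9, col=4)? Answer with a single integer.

Answer: 4

Derivation:
Check cell (9,4):
  A: rows 2-4 cols 3-4 -> outside (row miss)
  B: rows 9-10 cols 2-4 z=6 -> covers; best now B (z=6)
  C: rows 3-9 cols 4-6 z=4 -> covers; best now C (z=4)
  D: rows 5-7 cols 0-4 -> outside (row miss)
Winner: C at z=4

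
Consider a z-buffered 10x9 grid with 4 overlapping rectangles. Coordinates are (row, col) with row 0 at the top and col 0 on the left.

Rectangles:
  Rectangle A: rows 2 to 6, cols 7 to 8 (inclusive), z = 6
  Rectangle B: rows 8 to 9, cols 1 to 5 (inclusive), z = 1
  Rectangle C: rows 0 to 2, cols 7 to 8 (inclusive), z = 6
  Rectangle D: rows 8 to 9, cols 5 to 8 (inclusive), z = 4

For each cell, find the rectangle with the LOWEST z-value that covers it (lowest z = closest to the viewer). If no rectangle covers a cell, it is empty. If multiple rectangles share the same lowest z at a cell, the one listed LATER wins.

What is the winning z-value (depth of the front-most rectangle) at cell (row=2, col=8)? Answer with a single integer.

Answer: 6

Derivation:
Check cell (2,8):
  A: rows 2-6 cols 7-8 z=6 -> covers; best now A (z=6)
  B: rows 8-9 cols 1-5 -> outside (row miss)
  C: rows 0-2 cols 7-8 z=6 -> covers; best now C (z=6)
  D: rows 8-9 cols 5-8 -> outside (row miss)
Winner: C at z=6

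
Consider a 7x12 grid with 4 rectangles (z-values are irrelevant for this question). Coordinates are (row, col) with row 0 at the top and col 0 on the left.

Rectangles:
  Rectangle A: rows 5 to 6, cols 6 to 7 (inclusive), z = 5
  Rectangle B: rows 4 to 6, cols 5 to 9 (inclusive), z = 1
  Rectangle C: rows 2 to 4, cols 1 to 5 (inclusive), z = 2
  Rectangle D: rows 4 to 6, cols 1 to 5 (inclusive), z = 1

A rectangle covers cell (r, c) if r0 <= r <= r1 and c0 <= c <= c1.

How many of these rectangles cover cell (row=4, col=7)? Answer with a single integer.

Answer: 1

Derivation:
Check cell (4,7):
  A: rows 5-6 cols 6-7 -> outside (row miss)
  B: rows 4-6 cols 5-9 -> covers
  C: rows 2-4 cols 1-5 -> outside (col miss)
  D: rows 4-6 cols 1-5 -> outside (col miss)
Count covering = 1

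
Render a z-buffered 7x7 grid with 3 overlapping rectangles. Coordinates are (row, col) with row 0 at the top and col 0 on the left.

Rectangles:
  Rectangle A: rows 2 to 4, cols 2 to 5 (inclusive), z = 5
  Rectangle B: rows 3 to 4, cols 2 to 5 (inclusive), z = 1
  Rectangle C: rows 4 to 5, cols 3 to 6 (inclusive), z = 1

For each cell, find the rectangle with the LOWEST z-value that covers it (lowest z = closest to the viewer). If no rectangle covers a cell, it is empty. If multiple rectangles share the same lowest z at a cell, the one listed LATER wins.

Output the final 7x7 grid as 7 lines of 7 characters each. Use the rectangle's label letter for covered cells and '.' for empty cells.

.......
.......
..AAAA.
..BBBB.
..BCCCC
...CCCC
.......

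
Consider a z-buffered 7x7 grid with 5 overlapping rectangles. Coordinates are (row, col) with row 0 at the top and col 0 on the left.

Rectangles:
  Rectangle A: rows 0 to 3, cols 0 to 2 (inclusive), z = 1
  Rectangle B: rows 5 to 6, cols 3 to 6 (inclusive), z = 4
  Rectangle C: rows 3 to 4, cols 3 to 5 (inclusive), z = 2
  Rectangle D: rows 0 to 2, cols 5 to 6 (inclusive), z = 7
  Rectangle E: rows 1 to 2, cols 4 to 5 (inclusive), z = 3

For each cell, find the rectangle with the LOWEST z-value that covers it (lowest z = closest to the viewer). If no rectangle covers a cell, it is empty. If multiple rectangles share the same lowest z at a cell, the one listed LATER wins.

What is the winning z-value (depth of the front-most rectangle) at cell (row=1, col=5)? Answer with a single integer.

Answer: 3

Derivation:
Check cell (1,5):
  A: rows 0-3 cols 0-2 -> outside (col miss)
  B: rows 5-6 cols 3-6 -> outside (row miss)
  C: rows 3-4 cols 3-5 -> outside (row miss)
  D: rows 0-2 cols 5-6 z=7 -> covers; best now D (z=7)
  E: rows 1-2 cols 4-5 z=3 -> covers; best now E (z=3)
Winner: E at z=3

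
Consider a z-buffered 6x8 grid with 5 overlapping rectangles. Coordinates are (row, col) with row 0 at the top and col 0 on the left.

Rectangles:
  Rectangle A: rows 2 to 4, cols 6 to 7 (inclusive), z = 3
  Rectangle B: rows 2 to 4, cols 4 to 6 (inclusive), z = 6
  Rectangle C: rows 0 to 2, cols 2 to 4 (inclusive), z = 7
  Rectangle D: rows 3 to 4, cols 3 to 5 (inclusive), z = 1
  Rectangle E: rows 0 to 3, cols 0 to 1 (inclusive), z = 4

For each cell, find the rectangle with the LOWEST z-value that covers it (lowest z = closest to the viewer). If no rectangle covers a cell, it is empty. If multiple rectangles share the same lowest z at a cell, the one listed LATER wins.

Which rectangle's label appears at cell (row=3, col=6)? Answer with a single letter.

Check cell (3,6):
  A: rows 2-4 cols 6-7 z=3 -> covers; best now A (z=3)
  B: rows 2-4 cols 4-6 z=6 -> covers; best now A (z=3)
  C: rows 0-2 cols 2-4 -> outside (row miss)
  D: rows 3-4 cols 3-5 -> outside (col miss)
  E: rows 0-3 cols 0-1 -> outside (col miss)
Winner: A at z=3

Answer: A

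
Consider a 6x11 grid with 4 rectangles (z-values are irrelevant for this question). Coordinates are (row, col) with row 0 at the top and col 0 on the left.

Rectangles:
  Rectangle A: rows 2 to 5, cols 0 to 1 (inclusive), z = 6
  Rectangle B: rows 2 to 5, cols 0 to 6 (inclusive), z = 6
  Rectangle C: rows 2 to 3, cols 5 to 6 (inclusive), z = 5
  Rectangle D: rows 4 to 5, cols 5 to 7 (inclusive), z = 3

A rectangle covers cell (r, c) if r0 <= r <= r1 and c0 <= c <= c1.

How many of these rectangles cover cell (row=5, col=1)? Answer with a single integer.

Check cell (5,1):
  A: rows 2-5 cols 0-1 -> covers
  B: rows 2-5 cols 0-6 -> covers
  C: rows 2-3 cols 5-6 -> outside (row miss)
  D: rows 4-5 cols 5-7 -> outside (col miss)
Count covering = 2

Answer: 2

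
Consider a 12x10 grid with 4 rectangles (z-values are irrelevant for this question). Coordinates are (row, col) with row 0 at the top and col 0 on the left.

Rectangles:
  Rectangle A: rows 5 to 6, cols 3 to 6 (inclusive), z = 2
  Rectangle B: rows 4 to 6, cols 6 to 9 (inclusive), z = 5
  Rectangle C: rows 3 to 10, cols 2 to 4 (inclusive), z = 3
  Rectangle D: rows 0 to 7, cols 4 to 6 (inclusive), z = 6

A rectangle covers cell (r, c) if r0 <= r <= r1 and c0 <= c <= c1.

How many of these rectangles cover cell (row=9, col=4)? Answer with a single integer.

Answer: 1

Derivation:
Check cell (9,4):
  A: rows 5-6 cols 3-6 -> outside (row miss)
  B: rows 4-6 cols 6-9 -> outside (row miss)
  C: rows 3-10 cols 2-4 -> covers
  D: rows 0-7 cols 4-6 -> outside (row miss)
Count covering = 1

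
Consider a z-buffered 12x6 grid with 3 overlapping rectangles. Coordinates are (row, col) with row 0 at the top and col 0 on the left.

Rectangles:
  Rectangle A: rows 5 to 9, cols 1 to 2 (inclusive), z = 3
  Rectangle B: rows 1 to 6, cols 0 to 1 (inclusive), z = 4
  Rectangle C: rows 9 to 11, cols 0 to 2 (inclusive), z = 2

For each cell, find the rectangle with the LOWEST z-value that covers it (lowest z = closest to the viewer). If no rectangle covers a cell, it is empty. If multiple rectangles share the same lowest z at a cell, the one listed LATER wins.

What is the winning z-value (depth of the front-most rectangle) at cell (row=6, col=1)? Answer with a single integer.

Answer: 3

Derivation:
Check cell (6,1):
  A: rows 5-9 cols 1-2 z=3 -> covers; best now A (z=3)
  B: rows 1-6 cols 0-1 z=4 -> covers; best now A (z=3)
  C: rows 9-11 cols 0-2 -> outside (row miss)
Winner: A at z=3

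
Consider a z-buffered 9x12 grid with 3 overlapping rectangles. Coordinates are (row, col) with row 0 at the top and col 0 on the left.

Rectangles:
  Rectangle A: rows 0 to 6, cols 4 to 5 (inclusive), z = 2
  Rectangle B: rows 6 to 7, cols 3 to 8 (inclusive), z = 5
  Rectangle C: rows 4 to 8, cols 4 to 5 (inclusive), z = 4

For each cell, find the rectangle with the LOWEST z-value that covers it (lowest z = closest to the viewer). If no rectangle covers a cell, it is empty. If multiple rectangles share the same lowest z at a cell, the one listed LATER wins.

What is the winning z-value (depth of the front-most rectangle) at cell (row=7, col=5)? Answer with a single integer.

Answer: 4

Derivation:
Check cell (7,5):
  A: rows 0-6 cols 4-5 -> outside (row miss)
  B: rows 6-7 cols 3-8 z=5 -> covers; best now B (z=5)
  C: rows 4-8 cols 4-5 z=4 -> covers; best now C (z=4)
Winner: C at z=4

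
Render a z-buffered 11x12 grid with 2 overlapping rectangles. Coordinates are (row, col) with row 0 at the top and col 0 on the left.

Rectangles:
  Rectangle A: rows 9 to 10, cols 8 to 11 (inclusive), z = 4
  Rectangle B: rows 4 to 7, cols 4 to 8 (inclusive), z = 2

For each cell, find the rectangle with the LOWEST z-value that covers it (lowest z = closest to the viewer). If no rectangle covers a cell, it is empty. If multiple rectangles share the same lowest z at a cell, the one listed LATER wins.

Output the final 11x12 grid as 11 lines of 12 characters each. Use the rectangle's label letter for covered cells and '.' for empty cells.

............
............
............
............
....BBBBB...
....BBBBB...
....BBBBB...
....BBBBB...
............
........AAAA
........AAAA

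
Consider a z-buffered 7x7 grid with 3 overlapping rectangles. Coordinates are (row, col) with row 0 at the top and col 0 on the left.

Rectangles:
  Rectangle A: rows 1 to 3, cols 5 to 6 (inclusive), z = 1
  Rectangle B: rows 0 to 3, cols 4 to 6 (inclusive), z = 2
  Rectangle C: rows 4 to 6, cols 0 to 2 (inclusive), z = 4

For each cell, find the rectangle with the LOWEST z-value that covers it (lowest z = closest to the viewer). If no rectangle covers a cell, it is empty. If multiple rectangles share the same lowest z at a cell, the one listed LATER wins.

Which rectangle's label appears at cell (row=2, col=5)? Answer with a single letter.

Check cell (2,5):
  A: rows 1-3 cols 5-6 z=1 -> covers; best now A (z=1)
  B: rows 0-3 cols 4-6 z=2 -> covers; best now A (z=1)
  C: rows 4-6 cols 0-2 -> outside (row miss)
Winner: A at z=1

Answer: A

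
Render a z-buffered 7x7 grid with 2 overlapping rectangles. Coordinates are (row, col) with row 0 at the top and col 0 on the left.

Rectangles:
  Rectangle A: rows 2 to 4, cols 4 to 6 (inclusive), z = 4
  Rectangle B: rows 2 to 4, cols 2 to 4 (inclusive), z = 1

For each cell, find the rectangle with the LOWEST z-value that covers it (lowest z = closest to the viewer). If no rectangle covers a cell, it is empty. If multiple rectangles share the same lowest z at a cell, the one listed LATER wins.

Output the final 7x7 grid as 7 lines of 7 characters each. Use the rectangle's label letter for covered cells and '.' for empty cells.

.......
.......
..BBBAA
..BBBAA
..BBBAA
.......
.......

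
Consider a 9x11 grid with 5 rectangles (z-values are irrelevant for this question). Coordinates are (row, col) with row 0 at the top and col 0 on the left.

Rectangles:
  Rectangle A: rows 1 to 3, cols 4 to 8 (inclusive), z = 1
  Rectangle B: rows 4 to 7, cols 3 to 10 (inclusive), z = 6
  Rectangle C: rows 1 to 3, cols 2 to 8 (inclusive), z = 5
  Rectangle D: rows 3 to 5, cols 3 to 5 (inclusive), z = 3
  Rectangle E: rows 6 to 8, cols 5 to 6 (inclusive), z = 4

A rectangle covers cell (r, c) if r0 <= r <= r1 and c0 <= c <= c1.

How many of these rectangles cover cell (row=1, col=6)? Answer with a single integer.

Answer: 2

Derivation:
Check cell (1,6):
  A: rows 1-3 cols 4-8 -> covers
  B: rows 4-7 cols 3-10 -> outside (row miss)
  C: rows 1-3 cols 2-8 -> covers
  D: rows 3-5 cols 3-5 -> outside (row miss)
  E: rows 6-8 cols 5-6 -> outside (row miss)
Count covering = 2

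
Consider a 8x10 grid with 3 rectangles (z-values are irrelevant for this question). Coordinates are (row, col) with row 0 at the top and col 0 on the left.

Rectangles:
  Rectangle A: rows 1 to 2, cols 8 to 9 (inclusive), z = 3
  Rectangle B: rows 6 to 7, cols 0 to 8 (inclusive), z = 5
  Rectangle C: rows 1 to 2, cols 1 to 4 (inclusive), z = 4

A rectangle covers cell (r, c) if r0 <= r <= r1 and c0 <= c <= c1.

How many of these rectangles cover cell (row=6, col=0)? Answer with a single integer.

Check cell (6,0):
  A: rows 1-2 cols 8-9 -> outside (row miss)
  B: rows 6-7 cols 0-8 -> covers
  C: rows 1-2 cols 1-4 -> outside (row miss)
Count covering = 1

Answer: 1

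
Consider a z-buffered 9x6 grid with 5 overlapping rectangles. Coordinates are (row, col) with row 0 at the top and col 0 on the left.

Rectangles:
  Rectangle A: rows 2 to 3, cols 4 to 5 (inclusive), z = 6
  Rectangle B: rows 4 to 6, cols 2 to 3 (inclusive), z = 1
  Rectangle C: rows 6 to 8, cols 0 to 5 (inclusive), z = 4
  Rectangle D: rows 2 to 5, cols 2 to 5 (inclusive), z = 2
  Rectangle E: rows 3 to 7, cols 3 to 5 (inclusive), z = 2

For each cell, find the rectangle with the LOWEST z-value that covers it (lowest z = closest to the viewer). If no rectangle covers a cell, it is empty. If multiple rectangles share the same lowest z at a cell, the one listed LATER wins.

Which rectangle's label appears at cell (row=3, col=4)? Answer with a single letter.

Answer: E

Derivation:
Check cell (3,4):
  A: rows 2-3 cols 4-5 z=6 -> covers; best now A (z=6)
  B: rows 4-6 cols 2-3 -> outside (row miss)
  C: rows 6-8 cols 0-5 -> outside (row miss)
  D: rows 2-5 cols 2-5 z=2 -> covers; best now D (z=2)
  E: rows 3-7 cols 3-5 z=2 -> covers; best now E (z=2)
Winner: E at z=2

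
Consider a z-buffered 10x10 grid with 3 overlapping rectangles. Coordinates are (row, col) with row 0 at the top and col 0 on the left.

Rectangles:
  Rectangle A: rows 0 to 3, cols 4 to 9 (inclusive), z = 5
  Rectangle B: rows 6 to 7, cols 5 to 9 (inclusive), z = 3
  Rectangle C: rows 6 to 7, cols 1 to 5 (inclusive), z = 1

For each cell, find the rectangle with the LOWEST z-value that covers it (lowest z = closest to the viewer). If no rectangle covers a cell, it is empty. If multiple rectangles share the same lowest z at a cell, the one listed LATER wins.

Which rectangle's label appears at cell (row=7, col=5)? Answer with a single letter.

Check cell (7,5):
  A: rows 0-3 cols 4-9 -> outside (row miss)
  B: rows 6-7 cols 5-9 z=3 -> covers; best now B (z=3)
  C: rows 6-7 cols 1-5 z=1 -> covers; best now C (z=1)
Winner: C at z=1

Answer: C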